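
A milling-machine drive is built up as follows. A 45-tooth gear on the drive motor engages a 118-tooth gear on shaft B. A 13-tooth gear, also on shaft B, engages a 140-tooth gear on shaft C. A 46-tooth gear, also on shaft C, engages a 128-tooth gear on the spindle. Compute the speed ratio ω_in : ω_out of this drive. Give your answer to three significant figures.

Each stage contributes driven/driver: gear mesh 118/45 = 2.6222, gear mesh 140/13 = 10.769, gear mesh 128/46 = 2.7826.
Overall: 2.6222 × 10.769 × 2.7826 = 78.579.

78.6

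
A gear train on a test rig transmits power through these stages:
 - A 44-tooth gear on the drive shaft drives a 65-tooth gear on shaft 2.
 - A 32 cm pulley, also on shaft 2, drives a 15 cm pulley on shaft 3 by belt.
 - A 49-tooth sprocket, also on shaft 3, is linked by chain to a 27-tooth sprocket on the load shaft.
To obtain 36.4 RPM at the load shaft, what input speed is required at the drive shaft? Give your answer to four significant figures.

Overall ratio R = 1.4773 × 0.46875 × 0.55102 = 0.38157.
Required input speed = output speed × R = 36.4 × 0.38157 = 13.889 RPM.

13.89 RPM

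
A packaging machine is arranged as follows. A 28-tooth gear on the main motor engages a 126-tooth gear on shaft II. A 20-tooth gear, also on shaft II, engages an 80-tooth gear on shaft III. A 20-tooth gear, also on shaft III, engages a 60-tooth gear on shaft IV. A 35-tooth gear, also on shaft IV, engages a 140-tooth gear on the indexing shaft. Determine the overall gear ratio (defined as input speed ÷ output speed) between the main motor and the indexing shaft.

Each stage contributes driven/driver: gear mesh 126/28 = 4.5, gear mesh 80/20 = 4, gear mesh 60/20 = 3, gear mesh 140/35 = 4.
Overall: 4.5 × 4 × 3 × 4 = 216.

216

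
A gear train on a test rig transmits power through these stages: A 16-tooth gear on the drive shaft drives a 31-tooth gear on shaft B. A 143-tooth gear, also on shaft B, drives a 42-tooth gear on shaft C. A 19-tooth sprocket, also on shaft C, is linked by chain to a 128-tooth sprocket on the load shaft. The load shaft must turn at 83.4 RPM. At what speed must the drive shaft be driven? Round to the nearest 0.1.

319.7 RPM

Overall ratio R = 1.9375 × 0.29371 × 6.7368 = 3.8336.
Required input speed = output speed × R = 83.4 × 3.8336 = 319.73 RPM.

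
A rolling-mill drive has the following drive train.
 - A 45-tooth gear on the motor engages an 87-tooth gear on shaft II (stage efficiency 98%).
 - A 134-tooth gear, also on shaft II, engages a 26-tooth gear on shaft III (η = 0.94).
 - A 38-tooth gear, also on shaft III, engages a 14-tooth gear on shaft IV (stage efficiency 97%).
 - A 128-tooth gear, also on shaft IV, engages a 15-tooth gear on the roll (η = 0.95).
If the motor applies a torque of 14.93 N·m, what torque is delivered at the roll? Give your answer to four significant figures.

Gear mesh: ratio = 87/45 = 1.9333; torque at shaft II = 14.93 × 1.9333 × 0.98 = 28.287 N·m.
Gear mesh: ratio = 26/134 = 0.19403; torque at shaft III = 28.287 × 0.19403 × 0.94 = 5.1593 N·m.
Gear mesh: ratio = 14/38 = 0.36842; torque at shaft IV = 5.1593 × 0.36842 × 0.97 = 1.8438 N·m.
Gear mesh: ratio = 15/128 = 0.11719; torque at the roll = 1.8438 × 0.11719 × 0.95 = 0.20526 N·m.

0.2053 N·m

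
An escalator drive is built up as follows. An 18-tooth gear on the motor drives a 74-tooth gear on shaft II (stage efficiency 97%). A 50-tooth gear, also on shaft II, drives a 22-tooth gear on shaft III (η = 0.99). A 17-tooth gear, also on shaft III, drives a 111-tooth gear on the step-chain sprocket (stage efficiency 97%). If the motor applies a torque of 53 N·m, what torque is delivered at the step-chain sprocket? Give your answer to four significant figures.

After the gear mesh (74/18): 53 × 4.1111 × 0.97 = 211.35 N·m
After the gear mesh (22/50): 211.35 × 0.44 × 0.99 = 92.065 N·m
After the gear mesh (111/17): 92.065 × 6.5294 × 0.97 = 583.1 N·m

583.1 N·m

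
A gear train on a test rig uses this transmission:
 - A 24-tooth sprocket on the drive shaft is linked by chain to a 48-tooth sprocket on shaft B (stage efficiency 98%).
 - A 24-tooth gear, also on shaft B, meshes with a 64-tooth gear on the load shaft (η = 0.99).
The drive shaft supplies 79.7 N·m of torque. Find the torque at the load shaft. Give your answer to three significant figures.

412 N·m

After the chain (48/24): 79.7 × 2 × 0.98 = 156.21 N·m
After the gear mesh (64/24): 156.21 × 2.6667 × 0.99 = 412.4 N·m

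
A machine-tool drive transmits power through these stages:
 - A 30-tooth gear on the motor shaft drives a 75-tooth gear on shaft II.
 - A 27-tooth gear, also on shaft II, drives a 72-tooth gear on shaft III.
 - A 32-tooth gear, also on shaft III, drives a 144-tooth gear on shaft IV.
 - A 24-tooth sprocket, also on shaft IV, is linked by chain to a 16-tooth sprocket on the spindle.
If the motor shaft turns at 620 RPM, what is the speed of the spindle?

the motor shaft → shaft II (gear mesh, 75/30): 620 ÷ 2.5 = 248 RPM
shaft II → shaft III (gear mesh, 72/27): 248 ÷ 2.6667 = 93 RPM
shaft III → shaft IV (gear mesh, 144/32): 93 ÷ 4.5 = 20.667 RPM
shaft IV → the spindle (chain, 16/24): 20.667 ÷ 0.66667 = 31 RPM

31 RPM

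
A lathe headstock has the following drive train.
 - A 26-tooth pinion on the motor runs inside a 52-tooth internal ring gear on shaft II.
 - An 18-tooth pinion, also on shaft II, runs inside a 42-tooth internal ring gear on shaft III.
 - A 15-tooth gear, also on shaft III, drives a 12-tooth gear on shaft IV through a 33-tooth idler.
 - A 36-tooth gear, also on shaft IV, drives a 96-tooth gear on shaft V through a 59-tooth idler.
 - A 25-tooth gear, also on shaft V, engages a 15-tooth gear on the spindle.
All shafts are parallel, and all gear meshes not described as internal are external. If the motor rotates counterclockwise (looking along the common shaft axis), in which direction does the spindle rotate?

the motor → shaft II: internal mesh, same direction → CCW.
shaft II → shaft III: internal mesh, same direction → CCW.
shaft III → shaft IV: driver → idler → driven is 2 external meshes, 2 reversals → CCW.
shaft IV → shaft V: driver → idler → driven is 2 external meshes, 2 reversals → CCW.
shaft V → the spindle: external mesh, 1 reversal → CW.
5 reversals in total — an odd number — so the spindle turns opposite to the motor.

clockwise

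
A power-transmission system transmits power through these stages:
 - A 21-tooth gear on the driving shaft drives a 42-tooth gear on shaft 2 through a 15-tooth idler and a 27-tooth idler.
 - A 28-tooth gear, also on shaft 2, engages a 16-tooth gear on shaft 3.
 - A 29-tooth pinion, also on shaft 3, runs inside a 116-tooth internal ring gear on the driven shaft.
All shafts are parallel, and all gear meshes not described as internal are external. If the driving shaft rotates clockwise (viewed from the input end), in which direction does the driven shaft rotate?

the driving shaft → shaft 2: driver → idler → idler → driven is 3 external meshes, 3 reversals → CCW.
shaft 2 → shaft 3: external mesh, 1 reversal → CW.
shaft 3 → the driven shaft: internal mesh, same direction → CW.
4 reversals in total — an even number — so the driven shaft turns the same way as the driving shaft.

clockwise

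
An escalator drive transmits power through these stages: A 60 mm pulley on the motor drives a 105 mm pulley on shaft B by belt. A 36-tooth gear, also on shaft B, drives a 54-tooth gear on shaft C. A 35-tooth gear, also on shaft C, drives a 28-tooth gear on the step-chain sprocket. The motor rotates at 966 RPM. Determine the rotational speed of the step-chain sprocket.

460 RPM

Belt: ratio = 105/60 = 1.75, so shaft B turns at 966 / 1.75 = 552 RPM.
Gear mesh: ratio = 54/36 = 1.5, so shaft C turns at 552 / 1.5 = 368 RPM.
Gear mesh: ratio = 28/35 = 0.8, so the step-chain sprocket turns at 368 / 0.8 = 460 RPM.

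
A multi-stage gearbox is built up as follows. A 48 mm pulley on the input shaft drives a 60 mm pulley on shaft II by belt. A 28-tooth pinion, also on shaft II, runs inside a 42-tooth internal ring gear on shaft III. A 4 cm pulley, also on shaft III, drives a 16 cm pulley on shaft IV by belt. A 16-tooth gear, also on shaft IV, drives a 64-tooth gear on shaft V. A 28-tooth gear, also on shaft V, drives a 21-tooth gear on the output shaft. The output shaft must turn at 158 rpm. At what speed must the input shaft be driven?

Overall ratio R = 1.25 × 1.5 × 4 × 4 × 0.75 = 22.5.
Required input speed = output speed × R = 158 × 22.5 = 3555 rpm.

3555 rpm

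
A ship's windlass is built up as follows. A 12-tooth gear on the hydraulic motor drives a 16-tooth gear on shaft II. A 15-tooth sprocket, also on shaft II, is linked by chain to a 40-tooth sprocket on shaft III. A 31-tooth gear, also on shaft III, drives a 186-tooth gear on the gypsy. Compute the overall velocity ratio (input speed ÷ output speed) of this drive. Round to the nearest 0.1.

21.3

Each stage contributes driven/driver: gear mesh 16/12 = 1.3333, chain 40/15 = 2.6667, gear mesh 186/31 = 6.
Overall: 1.3333 × 2.6667 × 6 = 21.333.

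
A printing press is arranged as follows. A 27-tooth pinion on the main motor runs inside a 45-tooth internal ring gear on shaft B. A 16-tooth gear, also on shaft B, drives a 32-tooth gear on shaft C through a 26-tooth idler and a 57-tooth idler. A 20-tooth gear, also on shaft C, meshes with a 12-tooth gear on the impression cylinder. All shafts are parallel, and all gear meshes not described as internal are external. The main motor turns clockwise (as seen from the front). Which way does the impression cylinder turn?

clockwise

the main motor → shaft B: internal mesh, same direction → CW.
shaft B → shaft C: driver → idler → idler → driven is 3 external meshes, 3 reversals → CCW.
shaft C → the impression cylinder: external mesh, 1 reversal → CW.
4 reversals in total — an even number — so the impression cylinder turns the same way as the main motor.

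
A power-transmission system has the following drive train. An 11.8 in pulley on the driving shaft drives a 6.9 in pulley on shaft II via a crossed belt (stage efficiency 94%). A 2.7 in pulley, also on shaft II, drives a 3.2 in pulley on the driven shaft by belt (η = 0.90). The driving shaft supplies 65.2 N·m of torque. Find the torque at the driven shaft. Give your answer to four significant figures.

belt 6.9/11.8 = 0.58475 → τ = 65.2·0.58475·0.94 = 35.838 N·m
belt 3.2/2.7 = 1.1852 → τ = 35.838·1.1852·0.90 = 38.227 N·m

38.23 N·m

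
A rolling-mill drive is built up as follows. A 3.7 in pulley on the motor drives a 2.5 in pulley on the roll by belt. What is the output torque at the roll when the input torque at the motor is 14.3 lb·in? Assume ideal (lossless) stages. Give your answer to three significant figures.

9.66 lb·in

Belt: ratio = 2.5/3.7 = 0.67568; torque at the roll = 14.3 × 0.67568 = 9.6622 lb·in.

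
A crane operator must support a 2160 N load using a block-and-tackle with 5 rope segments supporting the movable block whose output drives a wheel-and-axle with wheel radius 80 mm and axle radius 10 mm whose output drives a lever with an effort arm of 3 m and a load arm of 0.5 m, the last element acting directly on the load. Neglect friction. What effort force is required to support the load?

9 N

Block-and-tackle MA = number of supporting rope parts = 5.
Wheel-and-axle MA = R/r = 80/10 = 8.
Lever MA = effort arm / load arm = 3/0.5 = 6.
Combined ideal MA = 5 × 8 × 6 = 240.
Effort = load / MA = 2160 / 240 = 9 N.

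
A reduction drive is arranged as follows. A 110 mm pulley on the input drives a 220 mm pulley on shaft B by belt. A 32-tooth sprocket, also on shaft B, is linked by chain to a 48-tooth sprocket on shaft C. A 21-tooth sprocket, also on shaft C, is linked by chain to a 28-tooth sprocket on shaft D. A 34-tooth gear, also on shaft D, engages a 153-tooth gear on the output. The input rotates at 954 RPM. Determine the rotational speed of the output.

the input → shaft B (belt, 220/110): 954 ÷ 2 = 477 RPM
shaft B → shaft C (chain, 48/32): 477 ÷ 1.5 = 318 RPM
shaft C → shaft D (chain, 28/21): 318 ÷ 1.3333 = 238.5 RPM
shaft D → the output (gear mesh, 153/34): 238.5 ÷ 4.5 = 53 RPM

53 RPM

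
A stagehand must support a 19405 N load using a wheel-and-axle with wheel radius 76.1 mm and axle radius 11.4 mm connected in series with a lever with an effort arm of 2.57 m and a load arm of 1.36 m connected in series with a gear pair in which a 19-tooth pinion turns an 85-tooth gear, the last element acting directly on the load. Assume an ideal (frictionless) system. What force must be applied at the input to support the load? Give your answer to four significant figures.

343.9 N

Wheel-and-axle MA = R/r = 76.1/11.4 = 6.6754.
Lever MA = effort arm / load arm = 2.57/1.36 = 1.8897.
Gear pair MA = 85/19 = 4.4737.
Combined ideal MA = 6.6754 × 1.8897 × 4.4737 = 56.434.
Effort = load / MA = 19405 / 56.434 = 343.85 N.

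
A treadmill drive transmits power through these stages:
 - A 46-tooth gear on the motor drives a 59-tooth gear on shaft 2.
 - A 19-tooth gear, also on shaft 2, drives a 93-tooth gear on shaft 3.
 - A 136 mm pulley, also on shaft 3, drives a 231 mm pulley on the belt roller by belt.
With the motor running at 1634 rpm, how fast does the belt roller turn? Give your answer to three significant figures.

gear mesh 59/46 = 1.2826 → 1634/1.2826 = 1274 rpm
gear mesh 93/19 = 4.8947 → 1274/4.8947 = 260.27 rpm
belt 231/136 = 1.6985 → 260.27/1.6985 = 153.23 rpm

153 rpm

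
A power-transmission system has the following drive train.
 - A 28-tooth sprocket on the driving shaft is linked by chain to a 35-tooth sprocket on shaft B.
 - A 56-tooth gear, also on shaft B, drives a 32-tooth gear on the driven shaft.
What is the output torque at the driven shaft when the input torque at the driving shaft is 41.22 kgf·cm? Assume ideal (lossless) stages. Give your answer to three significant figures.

After the chain (35/28): 41.22 × 1.25 = 51.525 kgf·cm
After the gear mesh (32/56): 51.525 × 0.57143 = 29.443 kgf·cm

29.4 kgf·cm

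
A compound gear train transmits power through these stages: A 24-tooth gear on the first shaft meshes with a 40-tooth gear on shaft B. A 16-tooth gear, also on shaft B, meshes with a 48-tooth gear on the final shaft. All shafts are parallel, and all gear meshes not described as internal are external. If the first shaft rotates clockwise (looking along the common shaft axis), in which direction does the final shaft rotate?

clockwise

the first shaft → shaft B: external mesh, 1 reversal → CCW.
shaft B → the final shaft: external mesh, 1 reversal → CW.
2 reversals in total — an even number — so the final shaft turns the same way as the first shaft.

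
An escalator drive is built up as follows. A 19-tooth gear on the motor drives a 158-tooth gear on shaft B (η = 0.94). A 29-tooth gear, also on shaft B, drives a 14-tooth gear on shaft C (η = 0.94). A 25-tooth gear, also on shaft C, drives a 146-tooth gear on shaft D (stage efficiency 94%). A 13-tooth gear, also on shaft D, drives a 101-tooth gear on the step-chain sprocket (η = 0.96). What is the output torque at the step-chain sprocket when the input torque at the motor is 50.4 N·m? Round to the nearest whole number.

Gear mesh: ratio = 158/19 = 8.3158; torque at shaft B = 50.4 × 8.3158 × 0.94 = 393.97 N·m.
Gear mesh: ratio = 14/29 = 0.48276; torque at shaft C = 393.97 × 0.48276 × 0.94 = 178.78 N·m.
Gear mesh: ratio = 146/25 = 5.84; torque at shaft D = 178.78 × 5.84 × 0.94 = 981.43 N·m.
Gear mesh: ratio = 101/13 = 7.7692; torque at the step-chain sprocket = 981.43 × 7.7692 × 0.96 = 7320 N·m.

7320 N·m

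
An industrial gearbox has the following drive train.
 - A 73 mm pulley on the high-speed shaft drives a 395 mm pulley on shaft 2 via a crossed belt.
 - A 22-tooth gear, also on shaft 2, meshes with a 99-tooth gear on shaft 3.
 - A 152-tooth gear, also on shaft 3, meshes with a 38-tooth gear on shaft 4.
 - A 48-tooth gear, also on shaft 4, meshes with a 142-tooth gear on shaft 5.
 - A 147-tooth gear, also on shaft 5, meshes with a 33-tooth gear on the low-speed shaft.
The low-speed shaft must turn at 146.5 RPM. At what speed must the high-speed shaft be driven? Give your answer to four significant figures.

592.3 RPM

Overall ratio R = 5.411 × 4.5 × 0.25 × 2.9583 × 0.22449 = 4.0427.
Required input speed = output speed × R = 146.5 × 4.0427 = 592.25 RPM.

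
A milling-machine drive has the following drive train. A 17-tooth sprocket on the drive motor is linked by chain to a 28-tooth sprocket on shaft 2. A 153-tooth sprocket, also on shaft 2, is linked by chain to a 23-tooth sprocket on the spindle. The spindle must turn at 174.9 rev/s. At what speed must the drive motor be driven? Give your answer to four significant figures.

43.30 rev/s

Overall ratio R = 1.6471 × 0.15033 = 0.2476.
Required input speed = output speed × R = 174.9 × 0.2476 = 43.305 rev/s.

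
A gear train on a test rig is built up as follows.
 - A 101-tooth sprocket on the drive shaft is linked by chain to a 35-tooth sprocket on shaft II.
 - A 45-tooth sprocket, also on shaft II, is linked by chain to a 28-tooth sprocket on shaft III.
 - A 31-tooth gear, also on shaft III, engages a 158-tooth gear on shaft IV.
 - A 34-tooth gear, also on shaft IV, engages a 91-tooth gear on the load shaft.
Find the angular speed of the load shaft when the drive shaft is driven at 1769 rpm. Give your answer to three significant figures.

601 rpm

Chain: ratio = 35/101 = 0.34653, so shaft II turns at 1769 / 0.34653 = 5104.8 rpm.
Chain: ratio = 28/45 = 0.62222, so shaft III turns at 5104.8 / 0.62222 = 8204.2 rpm.
Gear mesh: ratio = 158/31 = 5.0968, so shaft IV turns at 8204.2 / 5.0968 = 1609.7 rpm.
Gear mesh: ratio = 91/34 = 2.6765, so the load shaft turns at 1609.7 / 2.6765 = 601.42 rpm.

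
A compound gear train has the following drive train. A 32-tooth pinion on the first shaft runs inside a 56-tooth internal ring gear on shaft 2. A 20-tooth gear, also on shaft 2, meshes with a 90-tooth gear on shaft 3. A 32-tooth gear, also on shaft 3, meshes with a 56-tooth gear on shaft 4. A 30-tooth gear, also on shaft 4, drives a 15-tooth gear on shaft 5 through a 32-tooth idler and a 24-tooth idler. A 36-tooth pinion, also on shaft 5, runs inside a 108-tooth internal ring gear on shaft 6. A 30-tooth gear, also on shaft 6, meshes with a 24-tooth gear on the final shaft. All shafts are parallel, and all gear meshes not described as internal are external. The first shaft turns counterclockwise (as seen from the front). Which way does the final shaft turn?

the first shaft → shaft 2: internal mesh, same direction → CCW.
shaft 2 → shaft 3: external mesh, 1 reversal → CW.
shaft 3 → shaft 4: external mesh, 1 reversal → CCW.
shaft 4 → shaft 5: driver → idler → idler → driven is 3 external meshes, 3 reversals → CW.
shaft 5 → shaft 6: internal mesh, same direction → CW.
shaft 6 → the final shaft: external mesh, 1 reversal → CCW.
6 reversals in total — an even number — so the final shaft turns the same way as the first shaft.

counterclockwise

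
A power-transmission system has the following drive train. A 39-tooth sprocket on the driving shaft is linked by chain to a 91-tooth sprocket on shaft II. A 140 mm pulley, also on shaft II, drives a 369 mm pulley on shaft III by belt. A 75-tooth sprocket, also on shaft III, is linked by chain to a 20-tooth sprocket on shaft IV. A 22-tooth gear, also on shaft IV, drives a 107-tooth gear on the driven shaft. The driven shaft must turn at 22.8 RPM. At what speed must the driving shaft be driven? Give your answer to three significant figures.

182 RPM

Overall ratio R = 2.3333 × 2.6357 × 0.26667 × 4.8636 = 7.9764.
Required input speed = output speed × R = 22.8 × 7.9764 = 181.86 RPM.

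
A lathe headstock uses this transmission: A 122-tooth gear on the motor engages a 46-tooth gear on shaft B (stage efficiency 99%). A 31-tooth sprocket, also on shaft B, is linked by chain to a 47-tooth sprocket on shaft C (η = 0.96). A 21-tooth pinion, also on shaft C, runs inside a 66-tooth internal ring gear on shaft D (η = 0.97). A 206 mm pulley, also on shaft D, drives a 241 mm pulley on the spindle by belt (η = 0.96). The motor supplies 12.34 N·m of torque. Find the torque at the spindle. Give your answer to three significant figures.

23.0 N·m

After the gear mesh (46/122): 12.34 × 0.37705 × 0.99 = 4.6063 N·m
After the chain (47/31): 4.6063 × 1.5161 × 0.96 = 6.7043 N·m
After the internal gear (66/21): 6.7043 × 3.1429 × 0.97 = 20.439 N·m
After the belt (241/206): 20.439 × 1.1699 × 0.96 = 22.955 N·m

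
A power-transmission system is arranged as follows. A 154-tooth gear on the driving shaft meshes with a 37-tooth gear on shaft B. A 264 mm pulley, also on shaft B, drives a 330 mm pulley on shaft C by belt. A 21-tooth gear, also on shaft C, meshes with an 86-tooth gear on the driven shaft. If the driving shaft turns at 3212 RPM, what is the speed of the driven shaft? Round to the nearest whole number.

2612 RPM

the driving shaft → shaft B (gear mesh, 37/154): 3212 ÷ 0.24026 = 13369 RPM
shaft B → shaft C (belt, 330/264): 13369 ÷ 1.25 = 10695 RPM
shaft C → the driven shaft (gear mesh, 86/21): 10695 ÷ 4.0952 = 2611.6 RPM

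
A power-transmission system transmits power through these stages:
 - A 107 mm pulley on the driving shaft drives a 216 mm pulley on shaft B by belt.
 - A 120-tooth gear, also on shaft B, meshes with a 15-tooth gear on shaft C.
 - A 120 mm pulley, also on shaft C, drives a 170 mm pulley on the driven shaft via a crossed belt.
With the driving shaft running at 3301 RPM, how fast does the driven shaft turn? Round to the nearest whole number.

9234 RPM

belt 216/107 = 2.0187 → 3301/2.0187 = 1635.2 RPM
gear mesh 15/120 = 0.125 → 1635.2/0.125 = 13082 RPM
belt 170/120 = 1.4167 → 13082/1.4167 = 9234.2 RPM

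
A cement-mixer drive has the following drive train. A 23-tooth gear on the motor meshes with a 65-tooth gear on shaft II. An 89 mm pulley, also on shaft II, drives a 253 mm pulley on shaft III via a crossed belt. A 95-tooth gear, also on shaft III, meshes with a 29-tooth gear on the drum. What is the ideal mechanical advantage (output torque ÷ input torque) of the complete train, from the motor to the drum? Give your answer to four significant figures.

Each stage contributes driven/driver: gear mesh 65/23 = 2.8261, belt 253/89 = 2.8427, gear mesh 29/95 = 0.30526.
Overall: 2.8261 × 2.8427 × 0.30526 = 2.4524.

2.452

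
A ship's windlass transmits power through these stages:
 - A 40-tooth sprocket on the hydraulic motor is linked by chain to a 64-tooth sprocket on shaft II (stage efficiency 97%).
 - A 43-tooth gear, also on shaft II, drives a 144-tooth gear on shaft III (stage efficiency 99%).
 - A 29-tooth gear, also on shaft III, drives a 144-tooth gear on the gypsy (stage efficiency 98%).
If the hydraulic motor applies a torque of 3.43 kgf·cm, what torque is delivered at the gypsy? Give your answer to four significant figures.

85.88 kgf·cm

After the chain (64/40): 3.43 × 1.6 × 0.97 = 5.3234 kgf·cm
After the gear mesh (144/43): 5.3234 × 3.3488 × 0.99 = 17.649 kgf·cm
After the gear mesh (144/29): 17.649 × 4.9655 × 0.98 = 85.883 kgf·cm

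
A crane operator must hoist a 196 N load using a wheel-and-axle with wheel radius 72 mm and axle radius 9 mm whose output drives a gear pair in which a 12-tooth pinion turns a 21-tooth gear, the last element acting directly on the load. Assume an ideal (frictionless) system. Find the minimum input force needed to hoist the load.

Wheel-and-axle MA = R/r = 72/9 = 8.
Gear pair MA = 21/12 = 1.75.
Combined ideal MA = 8 × 1.75 = 14.
Effort = load / MA = 196 / 14 = 14 N.

14 N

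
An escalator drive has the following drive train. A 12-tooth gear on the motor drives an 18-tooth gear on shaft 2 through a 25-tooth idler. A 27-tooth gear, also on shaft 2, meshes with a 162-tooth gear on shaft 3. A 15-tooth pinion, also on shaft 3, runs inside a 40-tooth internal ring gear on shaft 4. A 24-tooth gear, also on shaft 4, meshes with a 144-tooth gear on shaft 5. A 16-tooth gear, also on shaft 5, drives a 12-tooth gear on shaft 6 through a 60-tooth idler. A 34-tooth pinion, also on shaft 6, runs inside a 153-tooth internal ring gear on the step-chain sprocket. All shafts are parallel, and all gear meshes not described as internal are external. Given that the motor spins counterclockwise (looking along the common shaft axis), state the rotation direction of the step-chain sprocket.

the motor → shaft 2: driver → idler → driven is 2 external meshes, 2 reversals → CCW.
shaft 2 → shaft 3: external mesh, 1 reversal → CW.
shaft 3 → shaft 4: internal mesh, same direction → CW.
shaft 4 → shaft 5: external mesh, 1 reversal → CCW.
shaft 5 → shaft 6: driver → idler → driven is 2 external meshes, 2 reversals → CCW.
shaft 6 → the step-chain sprocket: internal mesh, same direction → CCW.
6 reversals in total — an even number — so the step-chain sprocket turns the same way as the motor.

counterclockwise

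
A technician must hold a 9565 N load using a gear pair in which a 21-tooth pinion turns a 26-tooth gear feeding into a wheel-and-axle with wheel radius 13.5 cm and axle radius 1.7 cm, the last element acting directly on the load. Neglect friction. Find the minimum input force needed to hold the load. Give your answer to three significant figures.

973 N

Gear pair MA = 26/21 = 1.2381.
Wheel-and-axle MA = R/r = 13.5/1.7 = 7.9412.
Combined ideal MA = 1.2381 × 7.9412 = 9.8319.
Effort = load / MA = 9565 / 9.8319 = 972.85 N.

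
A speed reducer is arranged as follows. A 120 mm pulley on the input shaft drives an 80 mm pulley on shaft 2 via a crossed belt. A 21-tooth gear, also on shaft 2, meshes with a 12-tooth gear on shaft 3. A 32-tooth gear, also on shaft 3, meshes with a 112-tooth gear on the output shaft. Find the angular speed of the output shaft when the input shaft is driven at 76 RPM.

57 RPM

the input shaft → shaft 2 (belt, 80/120): 76 ÷ 0.66667 = 114 RPM
shaft 2 → shaft 3 (gear mesh, 12/21): 114 ÷ 0.57143 = 199.5 RPM
shaft 3 → the output shaft (gear mesh, 112/32): 199.5 ÷ 3.5 = 57 RPM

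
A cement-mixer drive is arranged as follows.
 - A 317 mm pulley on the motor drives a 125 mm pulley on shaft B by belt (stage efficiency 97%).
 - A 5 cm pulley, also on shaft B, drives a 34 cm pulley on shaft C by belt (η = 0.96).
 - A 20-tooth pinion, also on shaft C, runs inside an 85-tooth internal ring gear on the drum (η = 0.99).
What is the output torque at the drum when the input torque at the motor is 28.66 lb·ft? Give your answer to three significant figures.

After the belt (125/317): 28.66 × 0.39432 × 0.97 = 10.962 lb·ft
After the belt (34/5): 10.962 × 6.8 × 0.96 = 71.561 lb·ft
After the internal gear (85/20): 71.561 × 4.25 × 0.99 = 301.09 lb·ft

301 lb·ft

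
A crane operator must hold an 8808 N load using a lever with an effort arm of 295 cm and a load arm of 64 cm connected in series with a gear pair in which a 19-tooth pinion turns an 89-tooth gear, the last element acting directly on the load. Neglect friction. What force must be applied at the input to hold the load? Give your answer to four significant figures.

407.9 N

Lever MA = effort arm / load arm = 295/64 = 4.6094.
Gear pair MA = 89/19 = 4.6842.
Combined ideal MA = 4.6094 × 4.6842 = 21.591.
Effort = load / MA = 8808 / 21.591 = 407.94 N.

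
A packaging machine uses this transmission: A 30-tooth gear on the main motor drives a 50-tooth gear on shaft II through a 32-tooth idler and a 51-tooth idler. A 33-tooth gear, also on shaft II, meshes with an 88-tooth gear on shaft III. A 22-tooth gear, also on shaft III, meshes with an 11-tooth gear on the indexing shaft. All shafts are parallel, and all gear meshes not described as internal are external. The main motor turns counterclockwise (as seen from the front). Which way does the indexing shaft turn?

the main motor → shaft II: driver → idler → idler → driven is 3 external meshes, 3 reversals → CW.
shaft II → shaft III: external mesh, 1 reversal → CCW.
shaft III → the indexing shaft: external mesh, 1 reversal → CW.
5 reversals in total — an odd number — so the indexing shaft turns opposite to the main motor.

clockwise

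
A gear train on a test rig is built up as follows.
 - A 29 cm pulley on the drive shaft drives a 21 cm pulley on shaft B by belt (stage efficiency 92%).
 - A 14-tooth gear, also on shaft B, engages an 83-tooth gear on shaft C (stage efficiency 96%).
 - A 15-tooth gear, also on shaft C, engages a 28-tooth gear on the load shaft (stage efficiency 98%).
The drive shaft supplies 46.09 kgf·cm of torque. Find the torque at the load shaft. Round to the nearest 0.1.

319.7 kgf·cm

After the belt (21/29): 46.09 × 0.72414 × 0.92 = 30.705 kgf·cm
After the gear mesh (83/14): 30.705 × 5.9286 × 0.96 = 174.76 kgf·cm
After the gear mesh (28/15): 174.76 × 1.8667 × 0.98 = 319.69 kgf·cm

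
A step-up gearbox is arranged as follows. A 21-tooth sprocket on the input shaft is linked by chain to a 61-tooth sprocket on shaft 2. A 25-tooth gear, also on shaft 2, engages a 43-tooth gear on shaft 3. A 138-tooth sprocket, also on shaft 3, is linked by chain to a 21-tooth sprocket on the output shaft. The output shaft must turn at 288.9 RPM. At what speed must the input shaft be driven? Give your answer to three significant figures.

220 RPM

Overall ratio R = 2.9048 × 1.72 × 0.15217 = 0.76029.
Required input speed = output speed × R = 288.9 × 0.76029 = 219.65 RPM.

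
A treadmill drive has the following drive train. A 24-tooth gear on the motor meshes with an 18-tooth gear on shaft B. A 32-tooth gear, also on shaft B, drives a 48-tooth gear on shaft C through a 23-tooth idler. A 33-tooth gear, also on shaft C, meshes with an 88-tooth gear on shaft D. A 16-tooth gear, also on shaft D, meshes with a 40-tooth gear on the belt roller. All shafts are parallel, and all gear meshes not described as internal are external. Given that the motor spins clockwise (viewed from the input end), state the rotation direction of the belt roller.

the motor → shaft B: external mesh, 1 reversal → CCW.
shaft B → shaft C: driver → idler → driven is 2 external meshes, 2 reversals → CCW.
shaft C → shaft D: external mesh, 1 reversal → CW.
shaft D → the belt roller: external mesh, 1 reversal → CCW.
5 reversals in total — an odd number — so the belt roller turns opposite to the motor.

counterclockwise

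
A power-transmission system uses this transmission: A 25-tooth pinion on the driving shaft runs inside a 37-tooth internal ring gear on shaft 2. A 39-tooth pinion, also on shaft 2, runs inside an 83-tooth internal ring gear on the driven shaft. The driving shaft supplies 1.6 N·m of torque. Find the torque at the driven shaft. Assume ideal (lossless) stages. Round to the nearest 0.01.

5.04 N·m

After the internal gear (37/25): 1.6 × 1.48 = 2.368 N·m
After the internal gear (83/39): 2.368 × 2.1282 = 5.0396 N·m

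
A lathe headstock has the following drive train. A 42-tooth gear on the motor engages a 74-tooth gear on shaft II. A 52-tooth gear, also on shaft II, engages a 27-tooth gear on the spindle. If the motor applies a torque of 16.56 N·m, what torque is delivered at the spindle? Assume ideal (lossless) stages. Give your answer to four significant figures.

15.15 N·m

gear mesh 74/42 = 1.7619 → τ = 16.56·1.7619 = 29.177 N·m
gear mesh 27/52 = 0.51923 → τ = 29.177·0.51923 = 15.15 N·m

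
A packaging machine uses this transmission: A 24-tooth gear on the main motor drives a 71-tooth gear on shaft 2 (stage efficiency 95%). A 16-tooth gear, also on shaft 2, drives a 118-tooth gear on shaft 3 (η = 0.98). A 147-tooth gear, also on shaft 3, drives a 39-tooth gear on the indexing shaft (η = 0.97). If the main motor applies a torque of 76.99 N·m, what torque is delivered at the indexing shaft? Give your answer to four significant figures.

402.5 N·m

gear mesh 71/24 = 2.9583 → τ = 76.99·2.9583·0.95 = 216.37 N·m
gear mesh 118/16 = 7.375 → τ = 216.37·7.375·0.98 = 1563.8 N·m
gear mesh 39/147 = 0.26531 → τ = 1563.8·0.26531·0.97 = 402.45 N·m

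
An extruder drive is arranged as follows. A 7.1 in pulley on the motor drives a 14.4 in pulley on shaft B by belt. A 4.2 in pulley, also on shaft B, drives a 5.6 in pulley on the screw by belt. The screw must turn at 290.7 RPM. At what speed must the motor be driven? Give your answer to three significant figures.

786 RPM

Overall ratio R = 2.0282 × 1.3333 = 2.7042.
Required input speed = output speed × R = 290.7 × 2.7042 = 786.12 RPM.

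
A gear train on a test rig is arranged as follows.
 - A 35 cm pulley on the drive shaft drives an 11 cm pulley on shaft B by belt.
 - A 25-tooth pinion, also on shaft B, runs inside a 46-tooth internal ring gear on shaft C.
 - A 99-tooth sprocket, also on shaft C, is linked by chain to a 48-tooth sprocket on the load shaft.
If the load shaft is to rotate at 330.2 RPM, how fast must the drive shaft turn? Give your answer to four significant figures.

92.58 RPM

Overall ratio R = 0.31429 × 1.84 × 0.48485 = 0.28038.
Required input speed = output speed × R = 330.2 × 0.28038 = 92.582 RPM.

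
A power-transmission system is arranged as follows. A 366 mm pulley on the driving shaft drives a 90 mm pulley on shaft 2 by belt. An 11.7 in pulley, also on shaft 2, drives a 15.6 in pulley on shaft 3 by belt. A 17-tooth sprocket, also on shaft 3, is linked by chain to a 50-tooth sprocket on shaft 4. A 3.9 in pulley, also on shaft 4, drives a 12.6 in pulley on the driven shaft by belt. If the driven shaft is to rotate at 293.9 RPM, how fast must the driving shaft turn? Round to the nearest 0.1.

Overall ratio R = 0.2459 × 1.3333 × 2.9412 × 3.2308 = 3.1155.
Required input speed = output speed × R = 293.9 × 3.1155 = 915.64 RPM.

915.6 RPM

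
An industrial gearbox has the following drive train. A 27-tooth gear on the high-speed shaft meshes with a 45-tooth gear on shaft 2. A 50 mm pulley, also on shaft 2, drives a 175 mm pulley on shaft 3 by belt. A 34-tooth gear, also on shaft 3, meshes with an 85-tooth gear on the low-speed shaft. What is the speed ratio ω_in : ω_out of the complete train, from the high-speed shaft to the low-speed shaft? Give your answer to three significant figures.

14.6

Each stage contributes driven/driver: gear mesh 45/27 = 1.6667, belt 175/50 = 3.5, gear mesh 85/34 = 2.5.
Overall: 1.6667 × 3.5 × 2.5 = 14.583.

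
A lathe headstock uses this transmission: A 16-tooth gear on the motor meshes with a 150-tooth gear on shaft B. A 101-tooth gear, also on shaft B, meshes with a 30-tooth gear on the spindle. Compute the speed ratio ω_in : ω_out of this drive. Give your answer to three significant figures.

2.78

Each stage contributes driven/driver: gear mesh 150/16 = 9.375, gear mesh 30/101 = 0.29703.
Overall: 9.375 × 0.29703 = 2.7847.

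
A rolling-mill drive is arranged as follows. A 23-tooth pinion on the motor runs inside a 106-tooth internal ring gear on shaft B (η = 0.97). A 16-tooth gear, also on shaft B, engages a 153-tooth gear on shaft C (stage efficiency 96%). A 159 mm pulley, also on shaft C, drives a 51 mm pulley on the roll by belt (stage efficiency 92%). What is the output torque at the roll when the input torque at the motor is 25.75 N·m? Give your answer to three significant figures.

312 N·m

After the internal gear (106/23): 25.75 × 4.6087 × 0.97 = 115.11 N·m
After the gear mesh (153/16): 115.11 × 9.5625 × 0.96 = 1056.7 N·m
After the belt (51/159): 1056.7 × 0.32075 × 0.92 = 311.84 N·m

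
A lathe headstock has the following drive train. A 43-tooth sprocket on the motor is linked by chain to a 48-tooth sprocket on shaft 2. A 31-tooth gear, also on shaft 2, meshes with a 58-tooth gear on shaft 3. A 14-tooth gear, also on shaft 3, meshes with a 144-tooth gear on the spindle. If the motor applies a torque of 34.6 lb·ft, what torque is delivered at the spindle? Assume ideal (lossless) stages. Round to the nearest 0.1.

After the chain (48/43): 34.6 × 1.1163 = 38.623 lb·ft
After the gear mesh (58/31): 38.623 × 1.871 = 72.263 lb·ft
After the gear mesh (144/14): 72.263 × 10.286 = 743.28 lb·ft

743.3 lb·ft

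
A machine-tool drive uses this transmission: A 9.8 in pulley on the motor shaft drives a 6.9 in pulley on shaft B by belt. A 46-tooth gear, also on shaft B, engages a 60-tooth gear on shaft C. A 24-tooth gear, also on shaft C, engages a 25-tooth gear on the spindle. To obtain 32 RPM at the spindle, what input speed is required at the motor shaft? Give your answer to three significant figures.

30.6 RPM

Overall ratio R = 0.70408 × 1.3043 × 1.0417 = 0.95663.
Required input speed = output speed × R = 32 × 0.95663 = 30.612 RPM.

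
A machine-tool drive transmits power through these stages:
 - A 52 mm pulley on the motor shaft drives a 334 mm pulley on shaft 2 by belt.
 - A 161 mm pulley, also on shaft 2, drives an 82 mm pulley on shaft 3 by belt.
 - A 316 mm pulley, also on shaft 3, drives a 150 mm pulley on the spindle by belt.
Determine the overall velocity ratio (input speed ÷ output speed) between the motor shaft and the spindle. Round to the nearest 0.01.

Each stage contributes driven/driver: belt 334/52 = 6.4231, belt 82/161 = 0.50932, belt 150/316 = 0.47468.
Overall: 6.4231 × 0.50932 × 0.47468 = 1.5529.

1.55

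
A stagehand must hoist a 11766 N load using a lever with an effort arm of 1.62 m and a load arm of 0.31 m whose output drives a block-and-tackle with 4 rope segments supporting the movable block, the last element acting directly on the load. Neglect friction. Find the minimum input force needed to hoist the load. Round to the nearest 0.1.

562.9 N

Lever MA = effort arm / load arm = 1.62/0.31 = 5.2258.
Block-and-tackle MA = number of supporting rope parts = 4.
Combined ideal MA = 5.2258 × 4 = 20.903.
Effort = load / MA = 11766 / 20.903 = 562.88 N.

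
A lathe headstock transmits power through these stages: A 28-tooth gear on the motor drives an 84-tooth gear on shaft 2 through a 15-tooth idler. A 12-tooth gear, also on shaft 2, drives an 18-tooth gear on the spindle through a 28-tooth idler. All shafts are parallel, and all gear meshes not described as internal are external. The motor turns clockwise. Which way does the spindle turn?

clockwise

the motor → shaft 2: driver → idler → driven is 2 external meshes, 2 reversals → CW.
shaft 2 → the spindle: driver → idler → driven is 2 external meshes, 2 reversals → CW.
4 reversals in total — an even number — so the spindle turns the same way as the motor.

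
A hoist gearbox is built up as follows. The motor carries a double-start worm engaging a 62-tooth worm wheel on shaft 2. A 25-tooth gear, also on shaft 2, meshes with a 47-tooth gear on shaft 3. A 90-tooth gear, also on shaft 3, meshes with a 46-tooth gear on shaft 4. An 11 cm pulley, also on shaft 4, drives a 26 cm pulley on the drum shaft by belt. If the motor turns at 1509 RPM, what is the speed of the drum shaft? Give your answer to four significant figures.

Worm: ratio = 62/2 = 31, so shaft 2 turns at 1509 / 31 = 48.677 RPM.
Gear mesh: ratio = 47/25 = 1.88, so shaft 3 turns at 48.677 / 1.88 = 25.892 RPM.
Gear mesh: ratio = 46/90 = 0.51111, so shaft 4 turns at 25.892 / 0.51111 = 50.659 RPM.
Belt: ratio = 26/11 = 2.3636, so the drum shaft turns at 50.659 / 2.3636 = 21.433 RPM.

21.43 RPM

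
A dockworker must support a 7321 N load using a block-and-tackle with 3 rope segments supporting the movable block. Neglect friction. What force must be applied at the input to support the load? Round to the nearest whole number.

2440 N

Block-and-tackle MA = number of supporting rope parts = 3.
Effort = load / MA = 7321 / 3 = 2440.3 N.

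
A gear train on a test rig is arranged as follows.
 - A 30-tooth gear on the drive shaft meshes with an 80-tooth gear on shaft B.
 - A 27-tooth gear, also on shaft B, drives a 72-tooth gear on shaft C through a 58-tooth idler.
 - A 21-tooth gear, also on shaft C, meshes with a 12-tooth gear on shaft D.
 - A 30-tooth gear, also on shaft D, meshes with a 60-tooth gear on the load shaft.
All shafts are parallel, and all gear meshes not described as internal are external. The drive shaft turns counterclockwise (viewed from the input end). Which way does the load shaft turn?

clockwise

the drive shaft → shaft B: external mesh, 1 reversal → CW.
shaft B → shaft C: driver → idler → driven is 2 external meshes, 2 reversals → CW.
shaft C → shaft D: external mesh, 1 reversal → CCW.
shaft D → the load shaft: external mesh, 1 reversal → CW.
5 reversals in total — an odd number — so the load shaft turns opposite to the drive shaft.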